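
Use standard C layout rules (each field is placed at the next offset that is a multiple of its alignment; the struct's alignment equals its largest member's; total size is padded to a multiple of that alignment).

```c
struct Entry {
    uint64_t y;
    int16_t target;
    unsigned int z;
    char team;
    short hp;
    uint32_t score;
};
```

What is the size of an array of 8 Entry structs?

192

@0: y [8B, align 8] → 8
@8: target [2B, align 2] → 10
+2 pad (align 4)
@12: z [4B, align 4] → 16
@16: team [1B, align 1] → 17
+1 pad (align 2)
@18: hp [2B, align 2] → 20
@20: score [4B, align 4] → 24
size 24, align 8
array of 8: 8 × 24 = 192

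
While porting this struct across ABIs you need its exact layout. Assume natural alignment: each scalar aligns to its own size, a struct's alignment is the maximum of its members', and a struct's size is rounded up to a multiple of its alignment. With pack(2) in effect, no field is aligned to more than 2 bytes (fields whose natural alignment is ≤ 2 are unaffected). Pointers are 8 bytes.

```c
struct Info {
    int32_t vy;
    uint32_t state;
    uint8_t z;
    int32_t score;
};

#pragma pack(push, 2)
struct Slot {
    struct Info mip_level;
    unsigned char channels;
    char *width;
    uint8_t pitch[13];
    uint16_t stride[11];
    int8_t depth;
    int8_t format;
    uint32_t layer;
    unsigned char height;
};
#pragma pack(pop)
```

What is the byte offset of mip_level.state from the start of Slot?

Info: @0: vy [4B, align 4] → 4; @4: state [4B, align 4] → 8; @8: z [1B, align 1] → 9; +3 pad (align 4); @12: score [4B, align 4] → 16; size 16, align 4
@0: mip_level [16B, align 2] → 16
within Info: state at 4
0 + 4 = 4

4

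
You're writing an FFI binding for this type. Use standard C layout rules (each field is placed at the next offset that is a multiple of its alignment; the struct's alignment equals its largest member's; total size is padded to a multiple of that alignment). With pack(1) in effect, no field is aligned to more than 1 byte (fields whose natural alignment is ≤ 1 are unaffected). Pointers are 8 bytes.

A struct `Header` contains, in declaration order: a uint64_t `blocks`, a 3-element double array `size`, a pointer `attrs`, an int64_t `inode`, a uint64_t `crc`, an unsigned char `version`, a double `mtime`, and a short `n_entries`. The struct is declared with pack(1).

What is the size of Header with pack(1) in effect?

67

0..8  blocks  (8B, 1-aligned)
8..32  size  (24B, 1-aligned)
32..40  attrs  (8B, 1-aligned)
40..48  inode  (8B, 1-aligned)
48..56  crc  (8B, 1-aligned)
56..57  version  (1B, 1-aligned)
57..65  mtime  (8B, 1-aligned)
65..67  n_entries  (2B, 1-aligned)
sizeof = 67, alignof = 1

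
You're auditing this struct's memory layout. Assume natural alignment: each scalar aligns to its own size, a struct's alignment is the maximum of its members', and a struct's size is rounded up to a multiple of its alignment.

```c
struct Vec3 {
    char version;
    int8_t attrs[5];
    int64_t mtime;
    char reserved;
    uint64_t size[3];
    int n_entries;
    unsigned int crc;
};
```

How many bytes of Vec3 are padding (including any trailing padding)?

0..1  version  (1B, 1-aligned)
1..6  attrs  (5B, 1-aligned)
6..8  -- padding (2B)
8..16  mtime  (8B, 8-aligned)
16..17  reserved  (1B, 1-aligned)
17..24  -- padding (7B)
24..48  size  (24B, 8-aligned)
48..52  n_entries  (4B, 4-aligned)
52..56  crc  (4B, 4-aligned)
sizeof = 56, alignof = 8
data bytes 47, size 56 → padding 9

9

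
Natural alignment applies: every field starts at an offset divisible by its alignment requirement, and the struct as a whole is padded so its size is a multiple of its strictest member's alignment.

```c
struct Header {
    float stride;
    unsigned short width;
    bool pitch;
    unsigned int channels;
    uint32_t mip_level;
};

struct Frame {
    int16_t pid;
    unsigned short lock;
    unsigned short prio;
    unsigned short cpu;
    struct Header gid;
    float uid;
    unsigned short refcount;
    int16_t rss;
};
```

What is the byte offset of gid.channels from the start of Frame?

16

Header: @0: stride [4B, align 4] → 4; @4: width [2B, align 2] → 6; @6: pitch [1B, align 1] → 7; +1 pad (align 4); @8: channels [4B, align 4] → 12; @12: mip_level [4B, align 4] → 16; size 16, align 4
@0: pid [2B, align 2] → 2
@2: lock [2B, align 2] → 4
@4: prio [2B, align 2] → 6
@6: cpu [2B, align 2] → 8
@8: gid [16B, align 4] → 24
within Header: channels at 8
8 + 8 = 16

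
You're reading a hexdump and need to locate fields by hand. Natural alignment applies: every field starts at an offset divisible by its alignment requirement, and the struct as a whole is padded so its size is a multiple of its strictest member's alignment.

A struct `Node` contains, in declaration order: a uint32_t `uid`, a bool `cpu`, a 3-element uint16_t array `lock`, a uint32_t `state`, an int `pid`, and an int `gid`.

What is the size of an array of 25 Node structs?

600

@0: uid [4B, align 4] → 4
@4: cpu [1B, align 1] → 5
+1 pad (align 2)
@6: lock [6B, align 2] → 12
@12: state [4B, align 4] → 16
@16: pid [4B, align 4] → 20
@20: gid [4B, align 4] → 24
size 24, align 4
array of 25: 25 × 24 = 600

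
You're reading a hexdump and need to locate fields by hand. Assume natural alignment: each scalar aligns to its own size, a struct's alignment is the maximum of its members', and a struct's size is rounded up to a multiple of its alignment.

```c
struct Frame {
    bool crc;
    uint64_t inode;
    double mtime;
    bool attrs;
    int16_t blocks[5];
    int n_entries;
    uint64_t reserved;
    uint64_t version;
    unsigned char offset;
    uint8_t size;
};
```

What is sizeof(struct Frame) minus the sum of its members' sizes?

crc at 0 (size 1, align 1) → ends 1
pad 7 to align 8 for inode
inode at 8 (size 8, align 8) → ends 16
mtime at 16 (size 8, align 8) → ends 24
attrs at 24 (size 1, align 1) → ends 25
pad 1 to align 2 for blocks
blocks at 26 (size 10, align 2) → ends 36
n_entries at 36 (size 4, align 4) → ends 40
reserved at 40 (size 8, align 8) → ends 48
version at 48 (size 8, align 8) → ends 56
offset at 56 (size 1, align 1) → ends 57
size at 57 (size 1, align 1) → ends 58
tail pad 6 to reach multiple of 8
total 64 bytes, alignment 8
data bytes 50, size 64 → padding 14

14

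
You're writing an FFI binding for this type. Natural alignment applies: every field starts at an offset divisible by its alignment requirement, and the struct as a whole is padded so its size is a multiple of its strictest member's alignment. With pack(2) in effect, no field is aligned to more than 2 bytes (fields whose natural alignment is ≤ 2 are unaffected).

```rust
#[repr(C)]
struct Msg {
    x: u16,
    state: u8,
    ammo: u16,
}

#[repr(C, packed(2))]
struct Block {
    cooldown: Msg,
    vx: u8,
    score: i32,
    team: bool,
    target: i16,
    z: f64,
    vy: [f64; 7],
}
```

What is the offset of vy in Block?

24

Msg: 0..2  x  (2B, 2-aligned); 2..3  state  (1B, 1-aligned); 3..4  -- padding (1B); 4..6  ammo  (2B, 2-aligned); sizeof = 6, alignof = 2
0..6  cooldown  (6B, 2-aligned)
6..7  vx  (1B, 1-aligned)
7..8  -- padding (1B)
8..12  score  (4B, 2-aligned)
12..13  team  (1B, 1-aligned)
13..14  -- padding (1B)
14..16  target  (2B, 2-aligned)
16..24  z  (8B, 2-aligned)
24..80  vy  (56B, 2-aligned)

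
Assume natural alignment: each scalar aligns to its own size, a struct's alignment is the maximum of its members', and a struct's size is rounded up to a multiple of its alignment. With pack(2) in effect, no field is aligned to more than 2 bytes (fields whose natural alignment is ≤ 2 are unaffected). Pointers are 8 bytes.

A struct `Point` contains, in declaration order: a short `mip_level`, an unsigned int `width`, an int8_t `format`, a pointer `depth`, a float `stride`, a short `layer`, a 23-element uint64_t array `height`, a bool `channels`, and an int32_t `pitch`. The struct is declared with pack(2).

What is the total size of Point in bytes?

0..2  mip_level  (2B, 2-aligned)
2..6  width  (4B, 2-aligned)
6..7  format  (1B, 1-aligned)
7..8  -- padding (1B)
8..16  depth  (8B, 2-aligned)
16..20  stride  (4B, 2-aligned)
20..22  layer  (2B, 2-aligned)
22..206  height  (184B, 2-aligned)
206..207  channels  (1B, 1-aligned)
207..208  -- padding (1B)
208..212  pitch  (4B, 2-aligned)
sizeof = 212, alignof = 2

212 bytes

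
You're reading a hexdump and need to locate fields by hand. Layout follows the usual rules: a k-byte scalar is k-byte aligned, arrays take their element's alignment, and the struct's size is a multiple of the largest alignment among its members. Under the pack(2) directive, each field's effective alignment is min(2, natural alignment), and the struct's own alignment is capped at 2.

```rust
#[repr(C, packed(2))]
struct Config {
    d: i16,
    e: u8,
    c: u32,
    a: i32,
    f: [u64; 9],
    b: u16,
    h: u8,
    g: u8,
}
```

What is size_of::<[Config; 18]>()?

d at 0 (size 2, align 2) → ends 2
e at 2 (size 1, align 1) → ends 3
pad 1 to align 2 for c
c at 4 (size 4, align 2) → ends 8
a at 8 (size 4, align 2) → ends 12
f at 12 (size 72, align 2) → ends 84
b at 84 (size 2, align 2) → ends 86
h at 86 (size 1, align 1) → ends 87
g at 87 (size 1, align 1) → ends 88
total 88 bytes, alignment 2
array of 18: 18 × 88 = 1584

1584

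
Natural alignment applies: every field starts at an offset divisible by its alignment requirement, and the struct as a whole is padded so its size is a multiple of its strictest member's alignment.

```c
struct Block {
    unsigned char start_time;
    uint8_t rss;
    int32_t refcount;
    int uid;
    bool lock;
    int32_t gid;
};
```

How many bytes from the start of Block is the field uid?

8

@0: start_time [1B, align 1] → 1
@1: rss [1B, align 1] → 2
+2 pad (align 4)
@4: refcount [4B, align 4] → 8
@8: uid [4B, align 4] → 12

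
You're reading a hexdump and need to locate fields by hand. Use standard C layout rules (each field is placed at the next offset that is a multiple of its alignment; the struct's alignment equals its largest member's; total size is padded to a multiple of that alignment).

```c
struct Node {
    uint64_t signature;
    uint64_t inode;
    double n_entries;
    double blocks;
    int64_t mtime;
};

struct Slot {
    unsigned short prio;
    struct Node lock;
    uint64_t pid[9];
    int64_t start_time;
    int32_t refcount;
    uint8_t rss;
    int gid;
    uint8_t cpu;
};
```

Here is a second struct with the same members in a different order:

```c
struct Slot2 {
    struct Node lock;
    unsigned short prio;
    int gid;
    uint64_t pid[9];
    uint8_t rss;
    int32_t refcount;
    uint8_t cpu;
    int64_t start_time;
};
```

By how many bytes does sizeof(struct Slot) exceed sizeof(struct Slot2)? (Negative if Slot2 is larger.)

Node: @0: signature [8B, align 8] → 8; @8: inode [8B, align 8] → 16; @16: n_entries [8B, align 8] → 24; @24: blocks [8B, align 8] → 32; @32: mtime [8B, align 8] → 40; size 40, align 8
@0: prio [2B, align 2] → 2
+6 pad (align 8)
@8: lock [40B, align 8] → 48
@48: pid [72B, align 8] → 120
@120: start_time [8B, align 8] → 128
@128: refcount [4B, align 4] → 132
@132: rss [1B, align 1] → 133
+3 pad (align 4)
@136: gid [4B, align 4] → 140
@140: cpu [1B, align 1] → 141
+3 tail pad (align 8)
size 144, align 8
— Slot2 —
@0: lock [40B, align 8] → 40
@40: prio [2B, align 2] → 42
+2 pad (align 4)
@44: gid [4B, align 4] → 48
@48: pid [72B, align 8] → 120
@120: rss [1B, align 1] → 121
+3 pad (align 4)
@124: refcount [4B, align 4] → 128
@128: cpu [1B, align 1] → 129
+7 pad (align 8)
@136: start_time [8B, align 8] → 144
size 144, align 8
144 − 144 = 0

0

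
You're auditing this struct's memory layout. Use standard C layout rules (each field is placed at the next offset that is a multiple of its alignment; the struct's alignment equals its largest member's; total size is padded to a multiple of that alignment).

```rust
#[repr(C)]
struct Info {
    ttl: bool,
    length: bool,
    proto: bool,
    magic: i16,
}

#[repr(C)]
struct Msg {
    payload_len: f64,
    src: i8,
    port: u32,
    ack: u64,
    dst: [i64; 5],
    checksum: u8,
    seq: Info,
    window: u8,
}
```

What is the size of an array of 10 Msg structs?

800

Info: 0..1  ttl  (1B, 1-aligned); 1..2  length  (1B, 1-aligned); 2..3  proto  (1B, 1-aligned); 3..4  -- padding (1B); 4..6  magic  (2B, 2-aligned); sizeof = 6, alignof = 2
0..8  payload_len  (8B, 8-aligned)
8..9  src  (1B, 1-aligned)
9..12  -- padding (3B)
12..16  port  (4B, 4-aligned)
16..24  ack  (8B, 8-aligned)
24..64  dst  (40B, 8-aligned)
64..65  checksum  (1B, 1-aligned)
65..66  -- padding (1B)
66..72  seq  (6B, 2-aligned)
72..73  window  (1B, 1-aligned)
73..80  -- tail padding (7B)
sizeof = 80, alignof = 8
array of 10: 10 × 80 = 800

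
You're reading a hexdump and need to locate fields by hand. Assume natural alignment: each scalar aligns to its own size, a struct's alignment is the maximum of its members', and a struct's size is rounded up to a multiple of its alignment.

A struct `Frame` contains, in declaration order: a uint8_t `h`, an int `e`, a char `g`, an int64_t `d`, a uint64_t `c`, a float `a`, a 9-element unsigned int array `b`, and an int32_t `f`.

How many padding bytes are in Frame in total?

@0: h [1B, align 1] → 1
+3 pad (align 4)
@4: e [4B, align 4] → 8
@8: g [1B, align 1] → 9
+7 pad (align 8)
@16: d [8B, align 8] → 24
@24: c [8B, align 8] → 32
@32: a [4B, align 4] → 36
@36: b [36B, align 4] → 72
@72: f [4B, align 4] → 76
+4 tail pad (align 8)
size 80, align 8
data bytes 66, size 80 → padding 14

14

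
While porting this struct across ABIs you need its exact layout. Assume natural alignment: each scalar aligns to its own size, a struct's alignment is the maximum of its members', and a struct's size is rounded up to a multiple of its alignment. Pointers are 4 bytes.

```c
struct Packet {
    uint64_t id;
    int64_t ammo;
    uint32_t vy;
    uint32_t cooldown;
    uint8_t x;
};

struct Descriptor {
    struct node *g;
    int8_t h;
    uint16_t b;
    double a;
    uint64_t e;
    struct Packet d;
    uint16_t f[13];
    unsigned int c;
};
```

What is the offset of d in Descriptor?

24

Packet: id at 0 (size 8, align 8) → ends 8; ammo at 8 (size 8, align 8) → ends 16; vy at 16 (size 4, align 4) → ends 20; cooldown at 20 (size 4, align 4) → ends 24; x at 24 (size 1, align 1) → ends 25; tail pad 7 to reach multiple of 8; total 32 bytes, alignment 8
g at 0 (size 4, align 4) → ends 4
h at 4 (size 1, align 1) → ends 5
pad 1 to align 2 for b
b at 6 (size 2, align 2) → ends 8
a at 8 (size 8, align 8) → ends 16
e at 16 (size 8, align 8) → ends 24
d at 24 (size 32, align 8) → ends 56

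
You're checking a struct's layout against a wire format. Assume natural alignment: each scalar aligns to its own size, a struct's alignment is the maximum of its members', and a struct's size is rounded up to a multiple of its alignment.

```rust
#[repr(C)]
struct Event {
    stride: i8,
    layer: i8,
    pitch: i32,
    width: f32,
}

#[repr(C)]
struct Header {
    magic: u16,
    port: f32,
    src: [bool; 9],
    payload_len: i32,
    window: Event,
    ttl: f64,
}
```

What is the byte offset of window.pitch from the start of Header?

Event: stride at 0 (size 1, align 1) → ends 1; layer at 1 (size 1, align 1) → ends 2; pad 2 to align 4 for pitch; pitch at 4 (size 4, align 4) → ends 8; width at 8 (size 4, align 4) → ends 12; total 12 bytes, alignment 4
magic at 0 (size 2, align 2) → ends 2
pad 2 to align 4 for port
port at 4 (size 4, align 4) → ends 8
src at 8 (size 9, align 1) → ends 17
pad 3 to align 4 for payload_len
payload_len at 20 (size 4, align 4) → ends 24
window at 24 (size 12, align 4) → ends 36
within Event: pitch at 4
24 + 4 = 28

28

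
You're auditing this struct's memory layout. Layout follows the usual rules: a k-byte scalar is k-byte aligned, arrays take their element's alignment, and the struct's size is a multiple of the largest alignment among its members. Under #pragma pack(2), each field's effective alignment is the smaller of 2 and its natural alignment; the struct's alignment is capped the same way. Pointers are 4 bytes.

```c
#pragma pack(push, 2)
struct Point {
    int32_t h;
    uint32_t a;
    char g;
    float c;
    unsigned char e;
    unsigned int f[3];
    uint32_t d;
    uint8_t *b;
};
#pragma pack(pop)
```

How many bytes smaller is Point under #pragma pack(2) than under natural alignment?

natural layout:
  h at 0 (size 4, align 4) → ends 4
  a at 4 (size 4, align 4) → ends 8
  g at 8 (size 1, align 1) → ends 9
  pad 3 to align 4 for c
  c at 12 (size 4, align 4) → ends 16
  e at 16 (size 1, align 1) → ends 17
  pad 3 to align 4 for f
  f at 20 (size 12, align 4) → ends 32
  d at 32 (size 4, align 4) → ends 36
  b at 36 (size 4, align 4) → ends 40
  total 40 bytes, alignment 4
packed(2) layout:
  h at 0 (size 4, align 2) → ends 4
  a at 4 (size 4, align 2) → ends 8
  g at 8 (size 1, align 1) → ends 9
  pad 1 to align 2 for c
  c at 10 (size 4, align 2) → ends 14
  e at 14 (size 1, align 1) → ends 15
  pad 1 to align 2 for f
  f at 16 (size 12, align 2) → ends 28
  d at 28 (size 4, align 2) → ends 32
  b at 32 (size 4, align 2) → ends 36
  total 36 bytes, alignment 2
40 − 36 = 4

4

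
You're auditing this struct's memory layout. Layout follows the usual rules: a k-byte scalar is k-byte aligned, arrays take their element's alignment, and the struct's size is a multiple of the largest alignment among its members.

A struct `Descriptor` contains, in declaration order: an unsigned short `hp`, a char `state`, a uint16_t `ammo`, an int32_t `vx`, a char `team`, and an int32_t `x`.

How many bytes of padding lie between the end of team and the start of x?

hp at 0 (size 2, align 2) → ends 2
state at 2 (size 1, align 1) → ends 3
pad 1 to align 2 for ammo
ammo at 4 (size 2, align 2) → ends 6
pad 2 to align 4 for vx
vx at 8 (size 4, align 4) → ends 12
team at 12 (size 1, align 1) → ends 13
pad 3 to align 4 for x
x at 16 (size 4, align 4) → ends 20

3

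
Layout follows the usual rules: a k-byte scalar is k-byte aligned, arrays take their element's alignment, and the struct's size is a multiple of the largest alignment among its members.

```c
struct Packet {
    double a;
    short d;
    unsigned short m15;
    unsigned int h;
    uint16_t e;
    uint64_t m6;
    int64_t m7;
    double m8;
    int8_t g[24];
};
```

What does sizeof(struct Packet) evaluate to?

0..8  a  (8B, 8-aligned)
8..10  d  (2B, 2-aligned)
10..12  m15  (2B, 2-aligned)
12..16  h  (4B, 4-aligned)
16..18  e  (2B, 2-aligned)
18..24  -- padding (6B)
24..32  m6  (8B, 8-aligned)
32..40  m7  (8B, 8-aligned)
40..48  m8  (8B, 8-aligned)
48..72  g  (24B, 1-aligned)
sizeof = 72, alignof = 8

72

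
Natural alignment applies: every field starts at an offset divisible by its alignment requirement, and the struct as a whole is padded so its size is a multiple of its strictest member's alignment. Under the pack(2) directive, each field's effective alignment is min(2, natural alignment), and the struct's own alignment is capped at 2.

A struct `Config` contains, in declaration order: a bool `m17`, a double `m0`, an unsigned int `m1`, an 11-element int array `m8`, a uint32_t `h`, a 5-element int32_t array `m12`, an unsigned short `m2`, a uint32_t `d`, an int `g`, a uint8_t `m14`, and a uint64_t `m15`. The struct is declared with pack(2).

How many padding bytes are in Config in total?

2

@0: m17 [1B, align 1] → 1
+1 pad (align 2)
@2: m0 [8B, align 2] → 10
@10: m1 [4B, align 2] → 14
@14: m8 [44B, align 2] → 58
@58: h [4B, align 2] → 62
@62: m12 [20B, align 2] → 82
@82: m2 [2B, align 2] → 84
@84: d [4B, align 2] → 88
@88: g [4B, align 2] → 92
@92: m14 [1B, align 1] → 93
+1 pad (align 2)
@94: m15 [8B, align 2] → 102
size 102, align 2
data bytes 100, size 102 → padding 2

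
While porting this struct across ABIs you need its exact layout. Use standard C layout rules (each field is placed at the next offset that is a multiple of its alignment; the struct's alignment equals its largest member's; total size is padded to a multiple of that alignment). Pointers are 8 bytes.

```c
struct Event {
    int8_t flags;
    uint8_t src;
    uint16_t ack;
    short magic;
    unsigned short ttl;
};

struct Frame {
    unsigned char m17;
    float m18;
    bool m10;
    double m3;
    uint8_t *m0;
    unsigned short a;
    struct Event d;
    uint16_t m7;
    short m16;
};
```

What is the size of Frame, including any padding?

Event: flags at 0 (size 1, align 1) → ends 1; src at 1 (size 1, align 1) → ends 2; ack at 2 (size 2, align 2) → ends 4; magic at 4 (size 2, align 2) → ends 6; ttl at 6 (size 2, align 2) → ends 8; total 8 bytes, alignment 2
m17 at 0 (size 1, align 1) → ends 1
pad 3 to align 4 for m18
m18 at 4 (size 4, align 4) → ends 8
m10 at 8 (size 1, align 1) → ends 9
pad 7 to align 8 for m3
m3 at 16 (size 8, align 8) → ends 24
m0 at 24 (size 8, align 8) → ends 32
a at 32 (size 2, align 2) → ends 34
d at 34 (size 8, align 2) → ends 42
m7 at 42 (size 2, align 2) → ends 44
m16 at 44 (size 2, align 2) → ends 46
tail pad 2 to reach multiple of 8
total 48 bytes, alignment 8

48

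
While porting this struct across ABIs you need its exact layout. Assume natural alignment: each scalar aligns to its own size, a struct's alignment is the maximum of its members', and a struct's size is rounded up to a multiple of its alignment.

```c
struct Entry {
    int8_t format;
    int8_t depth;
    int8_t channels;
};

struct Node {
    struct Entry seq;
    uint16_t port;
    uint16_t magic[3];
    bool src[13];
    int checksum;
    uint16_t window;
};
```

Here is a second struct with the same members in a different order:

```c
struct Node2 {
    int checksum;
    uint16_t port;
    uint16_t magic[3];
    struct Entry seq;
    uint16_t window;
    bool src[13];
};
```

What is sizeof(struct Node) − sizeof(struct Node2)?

4

Entry: format at 0 (size 1, align 1) → ends 1; depth at 1 (size 1, align 1) → ends 2; channels at 2 (size 1, align 1) → ends 3; total 3 bytes, alignment 1
seq at 0 (size 3, align 1) → ends 3
pad 1 to align 2 for port
port at 4 (size 2, align 2) → ends 6
magic at 6 (size 6, align 2) → ends 12
src at 12 (size 13, align 1) → ends 25
pad 3 to align 4 for checksum
checksum at 28 (size 4, align 4) → ends 32
window at 32 (size 2, align 2) → ends 34
tail pad 2 to reach multiple of 4
total 36 bytes, alignment 4
— Node2 —
checksum at 0 (size 4, align 4) → ends 4
port at 4 (size 2, align 2) → ends 6
magic at 6 (size 6, align 2) → ends 12
seq at 12 (size 3, align 1) → ends 15
pad 1 to align 2 for window
window at 16 (size 2, align 2) → ends 18
src at 18 (size 13, align 1) → ends 31
tail pad 1 to reach multiple of 4
total 32 bytes, alignment 4
36 − 32 = 4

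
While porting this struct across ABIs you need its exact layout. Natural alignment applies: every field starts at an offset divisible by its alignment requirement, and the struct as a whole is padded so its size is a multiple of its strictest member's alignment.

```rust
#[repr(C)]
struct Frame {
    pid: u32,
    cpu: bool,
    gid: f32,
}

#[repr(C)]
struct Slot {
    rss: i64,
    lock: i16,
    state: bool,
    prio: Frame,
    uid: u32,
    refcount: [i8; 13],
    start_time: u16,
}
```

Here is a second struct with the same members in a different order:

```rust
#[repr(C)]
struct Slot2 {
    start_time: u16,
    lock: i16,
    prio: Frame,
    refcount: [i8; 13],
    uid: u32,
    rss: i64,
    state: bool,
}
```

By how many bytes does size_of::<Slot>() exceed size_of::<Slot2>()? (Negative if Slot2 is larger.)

-8

Frame: @0: pid [4B, align 4] → 4; @4: cpu [1B, align 1] → 5; +3 pad (align 4); @8: gid [4B, align 4] → 12; size 12, align 4
@0: rss [8B, align 8] → 8
@8: lock [2B, align 2] → 10
@10: state [1B, align 1] → 11
+1 pad (align 4)
@12: prio [12B, align 4] → 24
@24: uid [4B, align 4] → 28
@28: refcount [13B, align 1] → 41
+1 pad (align 2)
@42: start_time [2B, align 2] → 44
+4 tail pad (align 8)
size 48, align 8
— Slot2 —
@0: start_time [2B, align 2] → 2
@2: lock [2B, align 2] → 4
@4: prio [12B, align 4] → 16
@16: refcount [13B, align 1] → 29
+3 pad (align 4)
@32: uid [4B, align 4] → 36
+4 pad (align 8)
@40: rss [8B, align 8] → 48
@48: state [1B, align 1] → 49
+7 tail pad (align 8)
size 56, align 8
48 − 56 = -8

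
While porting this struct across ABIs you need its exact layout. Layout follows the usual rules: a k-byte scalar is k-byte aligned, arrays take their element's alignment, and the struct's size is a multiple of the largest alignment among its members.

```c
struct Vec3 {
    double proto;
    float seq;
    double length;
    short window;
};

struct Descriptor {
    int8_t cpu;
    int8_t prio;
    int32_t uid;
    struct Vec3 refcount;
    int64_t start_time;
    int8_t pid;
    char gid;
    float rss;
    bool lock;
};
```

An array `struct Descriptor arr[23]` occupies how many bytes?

Vec3: proto at 0 (size 8, align 8) → ends 8; seq at 8 (size 4, align 4) → ends 12; pad 4 to align 8 for length; length at 16 (size 8, align 8) → ends 24; window at 24 (size 2, align 2) → ends 26; tail pad 6 to reach multiple of 8; total 32 bytes, alignment 8
cpu at 0 (size 1, align 1) → ends 1
prio at 1 (size 1, align 1) → ends 2
pad 2 to align 4 for uid
uid at 4 (size 4, align 4) → ends 8
refcount at 8 (size 32, align 8) → ends 40
start_time at 40 (size 8, align 8) → ends 48
pid at 48 (size 1, align 1) → ends 49
gid at 49 (size 1, align 1) → ends 50
pad 2 to align 4 for rss
rss at 52 (size 4, align 4) → ends 56
lock at 56 (size 1, align 1) → ends 57
tail pad 7 to reach multiple of 8
total 64 bytes, alignment 8
array of 23: 23 × 64 = 1472

1472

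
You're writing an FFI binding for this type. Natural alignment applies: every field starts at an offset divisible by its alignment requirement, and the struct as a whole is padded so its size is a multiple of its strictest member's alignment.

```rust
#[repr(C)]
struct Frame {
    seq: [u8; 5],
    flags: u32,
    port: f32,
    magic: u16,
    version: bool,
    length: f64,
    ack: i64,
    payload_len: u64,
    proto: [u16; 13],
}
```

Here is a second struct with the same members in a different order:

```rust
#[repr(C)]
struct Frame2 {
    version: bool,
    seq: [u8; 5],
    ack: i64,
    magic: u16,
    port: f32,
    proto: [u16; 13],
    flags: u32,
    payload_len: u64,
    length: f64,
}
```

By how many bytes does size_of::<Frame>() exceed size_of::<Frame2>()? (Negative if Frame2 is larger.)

0..5  seq  (5B, 1-aligned)
5..8  -- padding (3B)
8..12  flags  (4B, 4-aligned)
12..16  port  (4B, 4-aligned)
16..18  magic  (2B, 2-aligned)
18..19  version  (1B, 1-aligned)
19..24  -- padding (5B)
24..32  length  (8B, 8-aligned)
32..40  ack  (8B, 8-aligned)
40..48  payload_len  (8B, 8-aligned)
48..74  proto  (26B, 2-aligned)
74..80  -- tail padding (6B)
sizeof = 80, alignof = 8
— Frame2 —
0..1  version  (1B, 1-aligned)
1..6  seq  (5B, 1-aligned)
6..8  -- padding (2B)
8..16  ack  (8B, 8-aligned)
16..18  magic  (2B, 2-aligned)
18..20  -- padding (2B)
20..24  port  (4B, 4-aligned)
24..50  proto  (26B, 2-aligned)
50..52  -- padding (2B)
52..56  flags  (4B, 4-aligned)
56..64  payload_len  (8B, 8-aligned)
64..72  length  (8B, 8-aligned)
sizeof = 72, alignof = 8
80 − 72 = 8

8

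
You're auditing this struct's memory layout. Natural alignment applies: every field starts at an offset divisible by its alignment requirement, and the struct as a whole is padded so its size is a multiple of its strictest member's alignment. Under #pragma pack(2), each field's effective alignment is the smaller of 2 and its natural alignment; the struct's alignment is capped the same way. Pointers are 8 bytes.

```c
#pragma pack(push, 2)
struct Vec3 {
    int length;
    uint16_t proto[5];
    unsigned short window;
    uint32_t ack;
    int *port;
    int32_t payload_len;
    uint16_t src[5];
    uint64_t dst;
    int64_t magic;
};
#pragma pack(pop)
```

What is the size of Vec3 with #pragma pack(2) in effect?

58

0..4  length  (4B, 2-aligned)
4..14  proto  (10B, 2-aligned)
14..16  window  (2B, 2-aligned)
16..20  ack  (4B, 2-aligned)
20..28  port  (8B, 2-aligned)
28..32  payload_len  (4B, 2-aligned)
32..42  src  (10B, 2-aligned)
42..50  dst  (8B, 2-aligned)
50..58  magic  (8B, 2-aligned)
sizeof = 58, alignof = 2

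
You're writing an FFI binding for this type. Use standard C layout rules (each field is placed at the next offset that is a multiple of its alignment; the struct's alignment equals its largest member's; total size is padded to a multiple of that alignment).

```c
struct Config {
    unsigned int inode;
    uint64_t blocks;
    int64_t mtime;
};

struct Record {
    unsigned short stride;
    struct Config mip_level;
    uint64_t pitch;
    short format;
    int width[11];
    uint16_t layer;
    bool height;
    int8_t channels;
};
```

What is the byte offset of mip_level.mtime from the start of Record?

24

Config: @0: inode [4B, align 4] → 4; +4 pad (align 8); @8: blocks [8B, align 8] → 16; @16: mtime [8B, align 8] → 24; size 24, align 8
@0: stride [2B, align 2] → 2
+6 pad (align 8)
@8: mip_level [24B, align 8] → 32
within Config: mtime at 16
8 + 16 = 24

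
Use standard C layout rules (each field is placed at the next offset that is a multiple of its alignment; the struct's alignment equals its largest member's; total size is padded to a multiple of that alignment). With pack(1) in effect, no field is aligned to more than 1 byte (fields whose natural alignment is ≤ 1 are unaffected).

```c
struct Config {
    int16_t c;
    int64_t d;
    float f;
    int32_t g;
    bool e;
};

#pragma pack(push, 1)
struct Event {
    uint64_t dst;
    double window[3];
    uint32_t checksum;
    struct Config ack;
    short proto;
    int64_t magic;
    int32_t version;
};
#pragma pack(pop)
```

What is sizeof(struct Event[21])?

1722

Config: c at 0 (size 2, align 2) → ends 2; pad 6 to align 8 for d; d at 8 (size 8, align 8) → ends 16; f at 16 (size 4, align 4) → ends 20; g at 20 (size 4, align 4) → ends 24; e at 24 (size 1, align 1) → ends 25; tail pad 7 to reach multiple of 8; total 32 bytes, alignment 8
dst at 0 (size 8, align 1) → ends 8
window at 8 (size 24, align 1) → ends 32
checksum at 32 (size 4, align 1) → ends 36
ack at 36 (size 32, align 1) → ends 68
proto at 68 (size 2, align 1) → ends 70
magic at 70 (size 8, align 1) → ends 78
version at 78 (size 4, align 1) → ends 82
total 82 bytes, alignment 1
array of 21: 21 × 82 = 1722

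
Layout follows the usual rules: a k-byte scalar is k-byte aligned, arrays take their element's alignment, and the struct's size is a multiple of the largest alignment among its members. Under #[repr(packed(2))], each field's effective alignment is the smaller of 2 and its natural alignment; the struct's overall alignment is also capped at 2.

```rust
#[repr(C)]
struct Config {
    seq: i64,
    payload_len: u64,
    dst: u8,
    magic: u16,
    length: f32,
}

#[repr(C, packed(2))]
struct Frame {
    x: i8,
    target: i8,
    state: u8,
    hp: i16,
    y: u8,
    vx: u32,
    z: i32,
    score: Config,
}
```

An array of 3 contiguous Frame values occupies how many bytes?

Config: @0: seq [8B, align 8] → 8; @8: payload_len [8B, align 8] → 16; @16: dst [1B, align 1] → 17; +1 pad (align 2); @18: magic [2B, align 2] → 20; @20: length [4B, align 4] → 24; size 24, align 8
@0: x [1B, align 1] → 1
@1: target [1B, align 1] → 2
@2: state [1B, align 1] → 3
+1 pad (align 2)
@4: hp [2B, align 2] → 6
@6: y [1B, align 1] → 7
+1 pad (align 2)
@8: vx [4B, align 2] → 12
@12: z [4B, align 2] → 16
@16: score [24B, align 2] → 40
size 40, align 2
array of 3: 3 × 40 = 120

120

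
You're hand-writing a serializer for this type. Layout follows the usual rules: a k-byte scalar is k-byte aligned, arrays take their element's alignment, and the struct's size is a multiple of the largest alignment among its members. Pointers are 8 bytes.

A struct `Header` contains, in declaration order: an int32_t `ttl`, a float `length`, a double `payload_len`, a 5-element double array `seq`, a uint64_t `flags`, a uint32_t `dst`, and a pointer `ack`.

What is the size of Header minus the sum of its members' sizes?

4

ttl at 0 (size 4, align 4) → ends 4
length at 4 (size 4, align 4) → ends 8
payload_len at 8 (size 8, align 8) → ends 16
seq at 16 (size 40, align 8) → ends 56
flags at 56 (size 8, align 8) → ends 64
dst at 64 (size 4, align 4) → ends 68
pad 4 to align 8 for ack
ack at 72 (size 8, align 8) → ends 80
total 80 bytes, alignment 8
data bytes 76, size 80 → padding 4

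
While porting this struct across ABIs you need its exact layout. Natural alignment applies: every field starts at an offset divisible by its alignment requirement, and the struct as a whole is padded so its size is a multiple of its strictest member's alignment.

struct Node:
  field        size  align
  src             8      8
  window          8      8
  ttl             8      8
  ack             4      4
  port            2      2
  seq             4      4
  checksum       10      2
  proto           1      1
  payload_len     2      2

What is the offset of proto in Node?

@0: src [8B, align 8] → 8
@8: window [8B, align 8] → 16
@16: ttl [8B, align 8] → 24
@24: ack [4B, align 4] → 28
@28: port [2B, align 2] → 30
+2 pad (align 4)
@32: seq [4B, align 4] → 36
@36: checksum [10B, align 2] → 46
@46: proto [1B, align 1] → 47

46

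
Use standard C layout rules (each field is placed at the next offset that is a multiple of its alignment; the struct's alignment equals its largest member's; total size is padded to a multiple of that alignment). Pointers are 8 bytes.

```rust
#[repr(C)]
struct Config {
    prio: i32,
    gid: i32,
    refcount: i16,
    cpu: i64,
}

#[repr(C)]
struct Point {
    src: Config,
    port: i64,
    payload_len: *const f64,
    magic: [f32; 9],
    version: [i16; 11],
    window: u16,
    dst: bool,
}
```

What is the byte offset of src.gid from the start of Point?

4

Config: 0..4  prio  (4B, 4-aligned); 4..8  gid  (4B, 4-aligned); 8..10  refcount  (2B, 2-aligned); 10..16  -- padding (6B); 16..24  cpu  (8B, 8-aligned); sizeof = 24, alignof = 8
0..24  src  (24B, 8-aligned)
within Config: gid at 4
0 + 4 = 4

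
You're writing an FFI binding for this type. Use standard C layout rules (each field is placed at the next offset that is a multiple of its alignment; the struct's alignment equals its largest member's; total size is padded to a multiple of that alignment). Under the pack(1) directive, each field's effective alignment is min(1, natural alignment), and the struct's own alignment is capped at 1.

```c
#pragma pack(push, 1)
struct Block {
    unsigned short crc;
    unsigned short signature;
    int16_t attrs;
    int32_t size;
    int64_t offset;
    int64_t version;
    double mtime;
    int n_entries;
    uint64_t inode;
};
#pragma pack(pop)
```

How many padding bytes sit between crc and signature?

crc at 0 (size 2, align 1) → ends 2
signature at 2 (size 2, align 1) → ends 4

0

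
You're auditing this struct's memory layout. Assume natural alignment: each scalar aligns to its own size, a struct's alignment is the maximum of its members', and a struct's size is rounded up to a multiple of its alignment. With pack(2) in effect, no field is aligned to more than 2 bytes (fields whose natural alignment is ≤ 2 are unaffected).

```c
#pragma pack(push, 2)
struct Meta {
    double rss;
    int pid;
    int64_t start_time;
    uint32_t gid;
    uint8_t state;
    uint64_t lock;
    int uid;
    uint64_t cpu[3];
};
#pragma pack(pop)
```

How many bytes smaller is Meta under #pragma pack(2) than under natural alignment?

natural layout:
  0..8  rss  (8B, 8-aligned)
  8..12  pid  (4B, 4-aligned)
  12..16  -- padding (4B)
  16..24  start_time  (8B, 8-aligned)
  24..28  gid  (4B, 4-aligned)
  28..29  state  (1B, 1-aligned)
  29..32  -- padding (3B)
  32..40  lock  (8B, 8-aligned)
  40..44  uid  (4B, 4-aligned)
  44..48  -- padding (4B)
  48..72  cpu  (24B, 8-aligned)
  sizeof = 72, alignof = 8
packed(2) layout:
  0..8  rss  (8B, 2-aligned)
  8..12  pid  (4B, 2-aligned)
  12..20  start_time  (8B, 2-aligned)
  20..24  gid  (4B, 2-aligned)
  24..25  state  (1B, 1-aligned)
  25..26  -- padding (1B)
  26..34  lock  (8B, 2-aligned)
  34..38  uid  (4B, 2-aligned)
  38..62  cpu  (24B, 2-aligned)
  sizeof = 62, alignof = 2
72 − 62 = 10

10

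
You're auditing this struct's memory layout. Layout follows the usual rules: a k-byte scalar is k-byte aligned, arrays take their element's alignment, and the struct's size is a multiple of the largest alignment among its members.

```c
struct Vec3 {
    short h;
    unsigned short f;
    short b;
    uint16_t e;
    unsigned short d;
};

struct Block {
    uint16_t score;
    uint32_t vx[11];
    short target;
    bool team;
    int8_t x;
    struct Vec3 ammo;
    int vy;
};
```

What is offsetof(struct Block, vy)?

64

Vec3: 0..2  h  (2B, 2-aligned); 2..4  f  (2B, 2-aligned); 4..6  b  (2B, 2-aligned); 6..8  e  (2B, 2-aligned); 8..10  d  (2B, 2-aligned); sizeof = 10, alignof = 2
0..2  score  (2B, 2-aligned)
2..4  -- padding (2B)
4..48  vx  (44B, 4-aligned)
48..50  target  (2B, 2-aligned)
50..51  team  (1B, 1-aligned)
51..52  x  (1B, 1-aligned)
52..62  ammo  (10B, 2-aligned)
62..64  -- padding (2B)
64..68  vy  (4B, 4-aligned)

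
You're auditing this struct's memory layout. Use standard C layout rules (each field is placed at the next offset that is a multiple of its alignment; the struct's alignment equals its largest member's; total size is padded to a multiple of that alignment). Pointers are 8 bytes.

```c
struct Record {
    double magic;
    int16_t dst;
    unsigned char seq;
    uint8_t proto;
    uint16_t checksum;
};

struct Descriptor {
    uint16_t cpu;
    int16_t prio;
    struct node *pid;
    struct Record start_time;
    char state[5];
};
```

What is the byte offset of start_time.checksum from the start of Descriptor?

28

Record: @0: magic [8B, align 8] → 8; @8: dst [2B, align 2] → 10; @10: seq [1B, align 1] → 11; @11: proto [1B, align 1] → 12; @12: checksum [2B, align 2] → 14; +2 tail pad (align 8); size 16, align 8
@0: cpu [2B, align 2] → 2
@2: prio [2B, align 2] → 4
+4 pad (align 8)
@8: pid [8B, align 8] → 16
@16: start_time [16B, align 8] → 32
within Record: checksum at 12
16 + 12 = 28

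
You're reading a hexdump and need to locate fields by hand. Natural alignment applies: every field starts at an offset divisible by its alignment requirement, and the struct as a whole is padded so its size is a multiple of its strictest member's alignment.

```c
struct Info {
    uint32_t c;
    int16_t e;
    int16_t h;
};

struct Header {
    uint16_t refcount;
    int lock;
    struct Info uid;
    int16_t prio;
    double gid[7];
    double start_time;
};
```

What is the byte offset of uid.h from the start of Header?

14

Info: @0: c [4B, align 4] → 4; @4: e [2B, align 2] → 6; @6: h [2B, align 2] → 8; size 8, align 4
@0: refcount [2B, align 2] → 2
+2 pad (align 4)
@4: lock [4B, align 4] → 8
@8: uid [8B, align 4] → 16
within Info: h at 6
8 + 6 = 14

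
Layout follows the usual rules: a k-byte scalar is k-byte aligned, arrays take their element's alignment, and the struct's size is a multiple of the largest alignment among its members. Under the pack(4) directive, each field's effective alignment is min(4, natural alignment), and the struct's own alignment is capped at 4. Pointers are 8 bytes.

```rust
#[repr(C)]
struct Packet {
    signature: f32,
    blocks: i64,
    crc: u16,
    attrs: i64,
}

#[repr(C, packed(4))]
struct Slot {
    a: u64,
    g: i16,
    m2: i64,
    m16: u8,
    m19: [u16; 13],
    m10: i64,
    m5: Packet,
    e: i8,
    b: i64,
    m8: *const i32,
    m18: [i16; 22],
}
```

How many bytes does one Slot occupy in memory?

Packet: 0..4  signature  (4B, 4-aligned); 4..8  -- padding (4B); 8..16  blocks  (8B, 8-aligned); 16..18  crc  (2B, 2-aligned); 18..24  -- padding (6B); 24..32  attrs  (8B, 8-aligned); sizeof = 32, alignof = 8
0..8  a  (8B, 4-aligned)
8..10  g  (2B, 2-aligned)
10..12  -- padding (2B)
12..20  m2  (8B, 4-aligned)
20..21  m16  (1B, 1-aligned)
21..22  -- padding (1B)
22..48  m19  (26B, 2-aligned)
48..56  m10  (8B, 4-aligned)
56..88  m5  (32B, 4-aligned)
88..89  e  (1B, 1-aligned)
89..92  -- padding (3B)
92..100  b  (8B, 4-aligned)
100..108  m8  (8B, 4-aligned)
108..152  m18  (44B, 2-aligned)
sizeof = 152, alignof = 4

152 bytes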